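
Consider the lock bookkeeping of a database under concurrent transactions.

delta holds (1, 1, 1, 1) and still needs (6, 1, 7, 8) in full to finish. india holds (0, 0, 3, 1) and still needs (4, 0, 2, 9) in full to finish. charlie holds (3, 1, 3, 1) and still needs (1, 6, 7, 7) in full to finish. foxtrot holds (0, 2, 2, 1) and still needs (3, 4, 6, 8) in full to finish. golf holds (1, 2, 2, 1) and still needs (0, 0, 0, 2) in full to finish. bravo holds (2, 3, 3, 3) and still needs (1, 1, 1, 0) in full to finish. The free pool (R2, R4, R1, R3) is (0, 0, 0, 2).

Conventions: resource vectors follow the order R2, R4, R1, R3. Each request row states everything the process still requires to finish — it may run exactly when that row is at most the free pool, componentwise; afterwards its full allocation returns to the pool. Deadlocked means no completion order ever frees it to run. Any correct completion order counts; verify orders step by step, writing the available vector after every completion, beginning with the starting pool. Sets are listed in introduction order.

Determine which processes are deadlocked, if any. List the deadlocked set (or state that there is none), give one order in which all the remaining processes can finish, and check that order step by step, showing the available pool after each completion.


The deadlocked set is delta, india, charlie and foxtrot.
Key observation: the wall is R3: completing golf, bravo brings the pool only to (3, 5, 5, 6), and all the rest need more.
The rest can finish in the order golf, bravo. Verifying each step:
  pool = (0, 0, 0, 2)
  golf: need (0, 0, 0, 2) fits (0, 0, 0, 2); releases (1, 2, 2, 1), pool now (1, 2, 2, 3)
  bravo: need (1, 1, 1, 0) fits (1, 2, 2, 3); releases (2, 3, 3, 3), pool now (3, 5, 5, 6)
The blocked processes can never fit:
  delta still needs (6, 1, 7, 8) but only (3, 5, 5, 6) is free — short on R2, R1 and R3
  india still needs (4, 0, 2, 9) but only (3, 5, 5, 6) is free — short on R2 and R3
  charlie still needs (1, 6, 7, 7) but only (3, 5, 5, 6) is free — short on R4, R1 and R3
  foxtrot still needs (3, 4, 6, 8) but only (3, 5, 5, 6) is free — short on R1 and R3


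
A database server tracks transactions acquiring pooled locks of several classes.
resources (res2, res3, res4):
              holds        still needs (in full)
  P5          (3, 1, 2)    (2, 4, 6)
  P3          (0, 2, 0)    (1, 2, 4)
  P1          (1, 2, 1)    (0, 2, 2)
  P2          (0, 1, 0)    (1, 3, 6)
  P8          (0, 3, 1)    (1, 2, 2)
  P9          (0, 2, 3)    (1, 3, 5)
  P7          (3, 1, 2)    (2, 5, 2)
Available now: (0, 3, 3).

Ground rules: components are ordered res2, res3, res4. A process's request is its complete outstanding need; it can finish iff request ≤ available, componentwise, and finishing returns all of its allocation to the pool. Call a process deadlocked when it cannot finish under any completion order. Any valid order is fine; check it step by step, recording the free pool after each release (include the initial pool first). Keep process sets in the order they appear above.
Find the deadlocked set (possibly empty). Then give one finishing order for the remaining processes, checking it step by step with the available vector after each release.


Deadlocked: P5 and P7.
Key observation: res2 is the bottleneck — with P1, P8, P9, P2, P3 done the pool holds (1, 13, 8), short of every remaining need.
A valid finishing order for the others: P1, P8, P9, P2, P3. Check, step by step:
  pool = (0, 3, 3)
  run P1 (needs (0, 2, 2), free (0, 3, 3)); after release of (1, 2, 1) the pool is (1, 5, 4)
  run P8 (needs (1, 2, 2), free (1, 5, 4)); after release of (0, 3, 1) the pool is (1, 8, 5)
  run P9 (needs (1, 3, 5), free (1, 8, 5)); after release of (0, 2, 3) the pool is (1, 10, 8)
  run P2 (needs (1, 3, 6), free (1, 10, 8)); after release of (0, 1, 0) the pool is (1, 11, 8)
  run P3 (needs (1, 2, 4), free (1, 11, 8)); after release of (0, 2, 0) the pool is (1, 13, 8)
The stuck group stays short no matter what:
  blocked: P5 wants (2, 4, 6), pool (1, 13, 8) — not enough res2
  blocked: P7 wants (2, 5, 2), pool (1, 13, 8) — not enough res2


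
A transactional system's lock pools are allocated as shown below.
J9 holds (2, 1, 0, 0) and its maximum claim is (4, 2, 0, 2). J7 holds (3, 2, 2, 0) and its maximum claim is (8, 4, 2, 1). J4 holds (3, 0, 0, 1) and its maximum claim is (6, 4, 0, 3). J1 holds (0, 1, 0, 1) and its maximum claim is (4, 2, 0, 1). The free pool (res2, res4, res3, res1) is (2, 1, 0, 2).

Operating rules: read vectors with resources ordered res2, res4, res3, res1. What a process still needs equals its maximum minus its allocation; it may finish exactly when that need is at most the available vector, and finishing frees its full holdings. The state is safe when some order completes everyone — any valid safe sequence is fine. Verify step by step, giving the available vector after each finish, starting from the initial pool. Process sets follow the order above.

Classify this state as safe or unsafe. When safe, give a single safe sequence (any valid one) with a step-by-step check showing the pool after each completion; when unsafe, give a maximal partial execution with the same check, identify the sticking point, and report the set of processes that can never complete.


UNSAFE.
Key observation: after J9, J1 the pool peaks at (4, 3, 0, 3), and each blocked process is short somewhere: J7 on res2; J4 on res4.
Going as far as possible: J9, J1; after that, nothing fits. Walking it through:
  pool = (2, 1, 0, 2)
  run J9 (needs (2, 1, 0, 2), free (2, 1, 0, 2)); after release of (2, 1, 0, 0) the pool is (4, 2, 0, 2)
  run J1 (needs (4, 1, 0, 0), free (4, 2, 0, 2)); after release of (0, 1, 0, 1) the pool is (4, 3, 0, 3)
  blocked: J7 wants (5, 2, 0, 1), pool (4, 3, 0, 3) — not enough res2
  blocked: J4 wants (3, 4, 0, 2), pool (4, 3, 0, 3) — not enough res4
Processes that can never finish: J7 and J4.


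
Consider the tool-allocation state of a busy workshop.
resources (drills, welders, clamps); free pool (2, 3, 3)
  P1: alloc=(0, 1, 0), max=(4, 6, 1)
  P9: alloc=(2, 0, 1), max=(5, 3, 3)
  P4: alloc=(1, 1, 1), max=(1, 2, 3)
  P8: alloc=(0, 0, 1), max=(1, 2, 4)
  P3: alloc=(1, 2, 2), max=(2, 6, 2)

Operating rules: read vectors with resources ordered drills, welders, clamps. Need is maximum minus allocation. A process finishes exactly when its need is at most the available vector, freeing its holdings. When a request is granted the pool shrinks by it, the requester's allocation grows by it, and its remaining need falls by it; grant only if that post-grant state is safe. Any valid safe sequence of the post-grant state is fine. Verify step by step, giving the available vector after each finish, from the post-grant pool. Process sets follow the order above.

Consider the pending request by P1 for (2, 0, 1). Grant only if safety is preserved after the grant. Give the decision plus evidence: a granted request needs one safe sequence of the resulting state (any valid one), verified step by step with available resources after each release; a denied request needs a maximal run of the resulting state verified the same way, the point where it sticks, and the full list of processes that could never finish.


GRANT — the state after the grant stays safe, e.g. via P4, P3, P1, P9, P8.
Key observation: after the grant the pool drops to (0, 3, 2), which still lets P4 finish first and unwind the rest.
Verifying the post-grant state step by step:
  pool = (0, 3, 2)
  run P4 (needs (0, 1, 2), free (0, 3, 2)); after release of (1, 1, 1) the pool is (1, 4, 3)
  run P3 (needs (1, 4, 0), free (1, 4, 3)); after release of (1, 2, 2) the pool is (2, 6, 5)
  run P1 (needs (2, 5, 0), free (2, 6, 5)); after release of (2, 1, 1) the pool is (4, 7, 6)
  run P9 (needs (3, 3, 2), free (4, 7, 6)); after release of (2, 0, 1) the pool is (6, 7, 7)
  run P8 (needs (1, 2, 3), free (6, 7, 7)); after release of (0, 0, 1) the pool is (6, 7, 8)


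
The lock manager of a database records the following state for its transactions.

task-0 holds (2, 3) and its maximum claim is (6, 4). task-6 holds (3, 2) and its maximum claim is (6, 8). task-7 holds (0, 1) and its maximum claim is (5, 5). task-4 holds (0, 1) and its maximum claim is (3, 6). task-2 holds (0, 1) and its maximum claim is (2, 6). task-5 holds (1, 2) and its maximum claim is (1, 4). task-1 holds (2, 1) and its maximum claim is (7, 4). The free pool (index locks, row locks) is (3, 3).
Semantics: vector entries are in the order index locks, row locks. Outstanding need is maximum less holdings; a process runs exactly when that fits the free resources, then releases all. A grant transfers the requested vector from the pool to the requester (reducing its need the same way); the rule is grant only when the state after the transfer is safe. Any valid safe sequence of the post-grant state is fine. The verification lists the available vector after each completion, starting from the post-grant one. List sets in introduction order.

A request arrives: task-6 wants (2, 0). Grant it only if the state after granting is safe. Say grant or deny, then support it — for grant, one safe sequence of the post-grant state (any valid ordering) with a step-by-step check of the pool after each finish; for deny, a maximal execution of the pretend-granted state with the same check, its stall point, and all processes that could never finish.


GRANT — the state after the grant stays safe, e.g. via task-5, task-2, task-6, task-7, task-4, task-0, task-1.
Key observation: even at the reduced pool (1, 3), task-5 fits immediately, so safety survives the grant.
Check on the post-grant state, step by step:
  pool = (1, 3)
  task-5 needs (0, 2) <= (1, 3) -> finishes; pool += (1, 2) = (2, 5)
  task-2 needs (2, 5) <= (2, 5) -> finishes; pool += (0, 1) = (2, 6)
  task-6 needs (1, 6) <= (2, 6) -> finishes; pool += (5, 2) = (7, 8)
  task-7 needs (5, 4) <= (7, 8) -> finishes; pool += (0, 1) = (7, 9)
  task-4 needs (3, 5) <= (7, 9) -> finishes; pool += (0, 1) = (7, 10)
  task-0 needs (4, 1) <= (7, 10) -> finishes; pool += (2, 3) = (9, 13)
  task-1 needs (5, 3) <= (9, 13) -> finishes; pool += (2, 1) = (11, 14)


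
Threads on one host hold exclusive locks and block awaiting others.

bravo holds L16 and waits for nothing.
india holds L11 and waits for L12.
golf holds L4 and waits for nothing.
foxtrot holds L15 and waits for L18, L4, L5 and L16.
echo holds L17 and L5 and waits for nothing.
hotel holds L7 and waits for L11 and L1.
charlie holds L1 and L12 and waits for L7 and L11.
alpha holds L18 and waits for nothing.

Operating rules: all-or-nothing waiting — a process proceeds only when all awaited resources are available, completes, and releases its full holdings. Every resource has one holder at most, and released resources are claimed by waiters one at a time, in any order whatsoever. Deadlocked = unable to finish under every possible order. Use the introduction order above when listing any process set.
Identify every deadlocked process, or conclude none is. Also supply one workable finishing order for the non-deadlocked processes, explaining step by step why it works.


The deadlocked set is india, hotel and charlie.
Key observation: the wait chain closes on itself along india -> charlie -> india; hotel is caught in further circular waits.
A valid finishing order for the others: echo, golf, bravo, alpha, foxtrot.
Step-by-step check:
  echo: no waits; runs immediately, freeing L17 and L5
  golf: no waits; runs immediately, freeing L4
  bravo: no waits; runs immediately, freeing L16
  alpha: no waits; runs immediately, freeing L18
  foxtrot waits on L18, L4, L5 and L16 — all released -> runs and releases L15


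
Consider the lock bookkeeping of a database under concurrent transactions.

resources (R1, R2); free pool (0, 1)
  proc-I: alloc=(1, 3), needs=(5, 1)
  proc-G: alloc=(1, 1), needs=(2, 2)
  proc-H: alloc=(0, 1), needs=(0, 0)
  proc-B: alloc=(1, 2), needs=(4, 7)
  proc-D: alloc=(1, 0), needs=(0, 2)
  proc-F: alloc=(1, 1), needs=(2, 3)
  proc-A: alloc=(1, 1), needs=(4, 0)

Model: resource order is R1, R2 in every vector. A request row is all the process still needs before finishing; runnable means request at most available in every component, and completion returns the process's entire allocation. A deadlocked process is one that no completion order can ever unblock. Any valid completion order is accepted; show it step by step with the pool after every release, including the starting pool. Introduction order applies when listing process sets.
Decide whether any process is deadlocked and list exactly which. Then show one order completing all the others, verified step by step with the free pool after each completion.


Deadlocked set: proc-I, proc-G, proc-B, proc-F and proc-A.
Key observation: proc-H, proc-D can finish, but then (1, 2) is all there is, and the blocked group's R1 demands exceed it.
One completion order for the rest: proc-H, proc-D. Walking it through:
  pool = (0, 1)
  run proc-H (needs (0, 0), free (0, 1)); after release of (0, 1) the pool is (0, 2)
  run proc-D (needs (0, 2), free (0, 2)); after release of (1, 0) the pool is (1, 2)
The stuck group stays short no matter what:
  proc-I cannot run: need (5, 1) vs free (1, 2) (insufficient R1)
  proc-G cannot run: need (2, 2) vs free (1, 2) (insufficient R1)
  proc-B cannot run: need (4, 7) vs free (1, 2) (insufficient R1 and R2)
  proc-F cannot run: need (2, 3) vs free (1, 2) (insufficient R1 and R2)
  proc-A cannot run: need (4, 0) vs free (1, 2) (insufficient R1)


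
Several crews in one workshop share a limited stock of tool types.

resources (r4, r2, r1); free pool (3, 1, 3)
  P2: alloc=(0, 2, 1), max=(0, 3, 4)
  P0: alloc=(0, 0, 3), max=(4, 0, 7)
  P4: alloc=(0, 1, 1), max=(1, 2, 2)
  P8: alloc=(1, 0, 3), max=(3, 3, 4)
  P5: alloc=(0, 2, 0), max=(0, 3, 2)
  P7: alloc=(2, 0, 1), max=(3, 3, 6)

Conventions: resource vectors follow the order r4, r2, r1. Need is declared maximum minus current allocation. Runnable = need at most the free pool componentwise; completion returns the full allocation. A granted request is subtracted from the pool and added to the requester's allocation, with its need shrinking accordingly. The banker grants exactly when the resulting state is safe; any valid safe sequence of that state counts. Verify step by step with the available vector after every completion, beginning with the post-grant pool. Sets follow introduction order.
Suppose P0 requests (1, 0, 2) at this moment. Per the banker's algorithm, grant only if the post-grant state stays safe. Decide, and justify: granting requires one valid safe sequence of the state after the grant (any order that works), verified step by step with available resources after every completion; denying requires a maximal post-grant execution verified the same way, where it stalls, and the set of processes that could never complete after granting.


GRANT. The post-grant state is safe; one safe sequence: P4, P5, P8, P2, P0, P7.
Key observation: even at the reduced pool (2, 1, 1), P4 fits immediately, so safety survives the grant.
Step-by-step check of the post-grant state:
  pool = (2, 1, 1)
  P4 needs (1, 1, 1) <= (2, 1, 1) -> finishes; pool += (0, 1, 1) = (2, 2, 2)
  P5 needs (0, 1, 2) <= (2, 2, 2) -> finishes; pool += (0, 2, 0) = (2, 4, 2)
  P8 needs (2, 3, 1) <= (2, 4, 2) -> finishes; pool += (1, 0, 3) = (3, 4, 5)
  P2 needs (0, 1, 3) <= (3, 4, 5) -> finishes; pool += (0, 2, 1) = (3, 6, 6)
  P0 needs (3, 0, 2) <= (3, 6, 6) -> finishes; pool += (1, 0, 5) = (4, 6, 11)
  P7 needs (1, 3, 5) <= (4, 6, 11) -> finishes; pool += (2, 0, 1) = (6, 6, 12)


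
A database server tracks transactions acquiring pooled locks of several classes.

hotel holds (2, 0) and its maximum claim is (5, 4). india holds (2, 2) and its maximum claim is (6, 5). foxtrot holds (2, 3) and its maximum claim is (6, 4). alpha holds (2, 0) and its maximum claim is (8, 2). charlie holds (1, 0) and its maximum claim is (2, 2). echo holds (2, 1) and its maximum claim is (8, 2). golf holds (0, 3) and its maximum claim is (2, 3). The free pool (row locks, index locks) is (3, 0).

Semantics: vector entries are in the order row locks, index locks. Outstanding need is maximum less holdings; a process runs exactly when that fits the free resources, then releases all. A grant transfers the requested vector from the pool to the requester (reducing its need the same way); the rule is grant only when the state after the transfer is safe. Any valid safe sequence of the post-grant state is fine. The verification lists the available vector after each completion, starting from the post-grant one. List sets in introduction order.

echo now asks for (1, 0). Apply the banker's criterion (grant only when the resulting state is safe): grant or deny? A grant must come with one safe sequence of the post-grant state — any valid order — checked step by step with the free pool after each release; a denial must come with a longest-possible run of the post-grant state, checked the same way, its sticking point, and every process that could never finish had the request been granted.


DENY — the pretend-granted state is unsafe.
Key observation: after golf, charlie the pool peaks at (3, 3), and each blocked process is short somewhere: hotel on index locks; india on row locks; foxtrot on row locks; alpha on row locks; echo on row locks.
After a pretend grant, a maximal execution: golf, charlie — then nothing else fits. Check, step by step:
  pool = (2, 0)
  golf: need (2, 0) fits (2, 0); releases (0, 3), pool now (2, 3)
  charlie: need (1, 2) fits (2, 3); releases (1, 0), pool now (3, 3)
  blocked: hotel wants (3, 4), pool (3, 3) — not enough index locks
  blocked: india wants (4, 3), pool (3, 3) — not enough row locks
  blocked: foxtrot wants (4, 1), pool (3, 3) — not enough row locks
  blocked: alpha wants (6, 2), pool (3, 3) — not enough row locks
  blocked: echo wants (5, 1), pool (3, 3) — not enough row locks
Post-grant, the permanently blocked set is hotel, india, foxtrot, alpha and echo.


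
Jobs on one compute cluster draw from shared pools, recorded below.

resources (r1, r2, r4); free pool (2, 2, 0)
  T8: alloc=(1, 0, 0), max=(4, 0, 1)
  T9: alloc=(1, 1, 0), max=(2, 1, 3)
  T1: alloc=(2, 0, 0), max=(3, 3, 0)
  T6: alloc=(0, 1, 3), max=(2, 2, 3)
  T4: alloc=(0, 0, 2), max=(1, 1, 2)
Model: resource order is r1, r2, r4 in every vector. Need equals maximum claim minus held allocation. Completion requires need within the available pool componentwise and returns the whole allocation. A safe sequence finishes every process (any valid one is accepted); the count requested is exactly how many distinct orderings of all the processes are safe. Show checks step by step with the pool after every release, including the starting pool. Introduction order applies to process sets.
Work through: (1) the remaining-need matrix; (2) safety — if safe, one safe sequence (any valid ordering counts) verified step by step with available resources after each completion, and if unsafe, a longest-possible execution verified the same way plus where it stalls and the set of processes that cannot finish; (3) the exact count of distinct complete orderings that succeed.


(1) Need matrix, components ordered r1, r2, r4:
  T8: (3, 0, 1)
  T9: (1, 0, 3)
  T1: (1, 3, 0)
  T6: (2, 1, 0)
  T4: (1, 1, 0)
(2) The state is SAFE; one workable sequence: T4, T6, T9, T8, T1.
Key observation: T6 is the earliest step where a requested resource binds exactly: need (2, 1, 0), pool (2, 2, 2) at its turn.
Check, step by step:
  pool = (2, 2, 0)
  T4: need (1, 1, 0) fits (2, 2, 0); releases (0, 0, 2), pool now (2, 2, 2)
  T6: need (2, 1, 0) fits (2, 2, 2); releases (0, 1, 3), pool now (2, 3, 5)
  T9: need (1, 0, 3) fits (2, 3, 5); releases (1, 1, 0), pool now (3, 4, 5)
  T8: need (3, 0, 1) fits (3, 4, 5); releases (1, 0, 0), pool now (4, 4, 5)
  T1: need (1, 3, 0) fits (4, 4, 5); releases (2, 0, 0), pool now (6, 4, 5)
(3) Precisely 20 of the possible complete orderings are safe sequences.


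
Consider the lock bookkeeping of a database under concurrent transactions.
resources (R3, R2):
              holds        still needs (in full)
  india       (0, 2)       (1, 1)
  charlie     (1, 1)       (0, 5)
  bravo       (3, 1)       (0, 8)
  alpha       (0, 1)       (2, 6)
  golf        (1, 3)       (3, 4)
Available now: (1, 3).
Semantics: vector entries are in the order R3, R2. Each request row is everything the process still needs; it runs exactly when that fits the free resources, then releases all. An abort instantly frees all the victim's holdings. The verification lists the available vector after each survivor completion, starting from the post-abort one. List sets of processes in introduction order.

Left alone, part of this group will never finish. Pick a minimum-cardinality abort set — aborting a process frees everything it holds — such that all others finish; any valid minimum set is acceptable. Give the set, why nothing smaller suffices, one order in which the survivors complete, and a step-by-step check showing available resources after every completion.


Abort bravo.
Key observation: the deadlocked golf becomes finishable only because bravo released (3, 1); it completes at step 4 below.
Why nothing smaller works: aborting no one leaves the state deadlocked as given.
The survivors complete as india, alpha, charlie, golf. Step-by-step check (starting from the post-abort pool):
  pool = (4, 4)
  india needs (1, 1) <= (4, 4) -> finishes; pool += (0, 2) = (4, 6)
  alpha needs (2, 6) <= (4, 6) -> finishes; pool += (0, 1) = (4, 7)
  charlie needs (0, 5) <= (4, 7) -> finishes; pool += (1, 1) = (5, 8)
  golf needs (3, 4) <= (5, 8) -> finishes; pool += (1, 3) = (6, 11)


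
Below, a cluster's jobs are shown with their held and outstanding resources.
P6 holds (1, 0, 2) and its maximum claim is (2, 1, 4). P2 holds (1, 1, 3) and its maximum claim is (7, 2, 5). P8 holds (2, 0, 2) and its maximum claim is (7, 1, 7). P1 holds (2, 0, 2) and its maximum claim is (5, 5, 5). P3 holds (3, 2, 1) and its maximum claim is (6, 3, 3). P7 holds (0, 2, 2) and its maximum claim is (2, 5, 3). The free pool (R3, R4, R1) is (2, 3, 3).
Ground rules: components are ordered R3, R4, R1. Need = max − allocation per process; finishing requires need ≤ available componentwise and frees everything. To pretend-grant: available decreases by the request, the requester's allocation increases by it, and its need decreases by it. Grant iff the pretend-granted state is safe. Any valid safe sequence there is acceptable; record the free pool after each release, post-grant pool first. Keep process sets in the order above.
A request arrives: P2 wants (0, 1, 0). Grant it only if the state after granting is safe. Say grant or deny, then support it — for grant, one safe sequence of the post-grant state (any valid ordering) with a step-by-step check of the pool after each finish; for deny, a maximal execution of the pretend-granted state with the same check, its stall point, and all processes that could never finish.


GRANT — the state after the grant stays safe, e.g. via P6, P3, P2, P7, P8, P1.
Key observation: the transfer keeps a workable pool ((2, 2, 3)); P6 starts the safe sequence.
Verifying the post-grant state step by step:
  pool = (2, 2, 3)
  run P6 (needs (1, 1, 2), free (2, 2, 3)); after release of (1, 0, 2) the pool is (3, 2, 5)
  run P3 (needs (3, 1, 2), free (3, 2, 5)); after release of (3, 2, 1) the pool is (6, 4, 6)
  run P2 (needs (6, 0, 2), free (6, 4, 6)); after release of (1, 2, 3) the pool is (7, 6, 9)
  run P7 (needs (2, 3, 1), free (7, 6, 9)); after release of (0, 2, 2) the pool is (7, 8, 11)
  run P8 (needs (5, 1, 5), free (7, 8, 11)); after release of (2, 0, 2) the pool is (9, 8, 13)
  run P1 (needs (3, 5, 3), free (9, 8, 13)); after release of (2, 0, 2) the pool is (11, 8, 15)


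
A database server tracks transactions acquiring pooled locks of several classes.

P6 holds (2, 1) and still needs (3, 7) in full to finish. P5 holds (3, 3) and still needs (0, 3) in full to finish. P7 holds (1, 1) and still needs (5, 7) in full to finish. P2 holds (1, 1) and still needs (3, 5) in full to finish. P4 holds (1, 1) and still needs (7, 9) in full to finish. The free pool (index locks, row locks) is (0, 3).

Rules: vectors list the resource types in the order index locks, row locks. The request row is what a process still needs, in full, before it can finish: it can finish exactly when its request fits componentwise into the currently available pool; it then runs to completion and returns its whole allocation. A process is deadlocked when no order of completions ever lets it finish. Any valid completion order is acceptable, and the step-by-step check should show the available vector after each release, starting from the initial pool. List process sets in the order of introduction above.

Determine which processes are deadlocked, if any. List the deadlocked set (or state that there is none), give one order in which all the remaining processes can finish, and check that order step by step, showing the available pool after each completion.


The deadlocked set is empty.
Key observation: starting with P5, each completion frees enough for the next — no one is permanently blocked.
The rest can finish in the order P5, P2, P6, P7, P4. Walking it through:
  pool = (0, 3)
  P5: need (0, 3) fits (0, 3); releases (3, 3), pool now (3, 6)
  P2: need (3, 5) fits (3, 6); releases (1, 1), pool now (4, 7)
  P6: need (3, 7) fits (4, 7); releases (2, 1), pool now (6, 8)
  P7: need (5, 7) fits (6, 8); releases (1, 1), pool now (7, 9)
  P4: need (7, 9) fits (7, 9); releases (1, 1), pool now (8, 10)


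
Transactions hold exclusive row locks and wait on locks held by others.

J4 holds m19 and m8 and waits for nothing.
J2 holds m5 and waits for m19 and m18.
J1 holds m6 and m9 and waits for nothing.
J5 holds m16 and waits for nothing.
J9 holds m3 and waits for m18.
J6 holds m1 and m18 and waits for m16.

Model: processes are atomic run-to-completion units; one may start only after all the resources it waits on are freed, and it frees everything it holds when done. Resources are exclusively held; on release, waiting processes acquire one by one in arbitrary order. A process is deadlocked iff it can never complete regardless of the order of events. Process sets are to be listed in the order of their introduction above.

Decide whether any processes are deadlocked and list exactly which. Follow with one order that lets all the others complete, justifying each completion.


Nothing here is deadlocked.
Key observation: all waits point, directly or indirectly, at processes that can finish, so nothing is permanently blocked.
The rest can finish in the order J4, J5, J6, J1, J9, J2.
Step-by-step check:
  J4 waits on nothing -> runs at once and releases m19 and m8
  J5 waits on nothing -> runs at once and releases m16
  J6 waits on m16 — all released -> runs and releases m1 and m18
  J1 waits on nothing -> runs at once and releases m6 and m9
  J9 waits on m18 — all released -> runs and releases m3
  J2 waits on m19 and m18 — all released -> runs and releases m5


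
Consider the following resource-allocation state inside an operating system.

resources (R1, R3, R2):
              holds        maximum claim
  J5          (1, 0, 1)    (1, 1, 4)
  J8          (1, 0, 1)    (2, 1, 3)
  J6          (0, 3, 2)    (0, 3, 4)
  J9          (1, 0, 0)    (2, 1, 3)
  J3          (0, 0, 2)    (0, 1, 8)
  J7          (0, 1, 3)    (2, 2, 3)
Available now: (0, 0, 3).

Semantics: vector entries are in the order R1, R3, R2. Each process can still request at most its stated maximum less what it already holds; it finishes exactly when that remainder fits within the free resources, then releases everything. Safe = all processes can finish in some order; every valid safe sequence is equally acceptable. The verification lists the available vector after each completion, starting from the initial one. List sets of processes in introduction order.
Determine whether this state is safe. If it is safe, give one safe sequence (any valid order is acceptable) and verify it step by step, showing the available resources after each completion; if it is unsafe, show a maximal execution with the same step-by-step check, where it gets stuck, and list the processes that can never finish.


SAFE — a valid safe sequence is J6, J5, J8, J7, J3, J9.
Key observation: J8 is the earliest step where a requested resource binds exactly: need (1, 1, 2), pool (1, 3, 6) at its turn.
Walking it through:
  pool = (0, 0, 3)
  run J6 (needs (0, 0, 2), free (0, 0, 3)); after release of (0, 3, 2) the pool is (0, 3, 5)
  run J5 (needs (0, 1, 3), free (0, 3, 5)); after release of (1, 0, 1) the pool is (1, 3, 6)
  run J8 (needs (1, 1, 2), free (1, 3, 6)); after release of (1, 0, 1) the pool is (2, 3, 7)
  run J7 (needs (2, 1, 0), free (2, 3, 7)); after release of (0, 1, 3) the pool is (2, 4, 10)
  run J3 (needs (0, 1, 6), free (2, 4, 10)); after release of (0, 0, 2) the pool is (2, 4, 12)
  run J9 (needs (1, 1, 3), free (2, 4, 12)); after release of (1, 0, 0) the pool is (3, 4, 12)


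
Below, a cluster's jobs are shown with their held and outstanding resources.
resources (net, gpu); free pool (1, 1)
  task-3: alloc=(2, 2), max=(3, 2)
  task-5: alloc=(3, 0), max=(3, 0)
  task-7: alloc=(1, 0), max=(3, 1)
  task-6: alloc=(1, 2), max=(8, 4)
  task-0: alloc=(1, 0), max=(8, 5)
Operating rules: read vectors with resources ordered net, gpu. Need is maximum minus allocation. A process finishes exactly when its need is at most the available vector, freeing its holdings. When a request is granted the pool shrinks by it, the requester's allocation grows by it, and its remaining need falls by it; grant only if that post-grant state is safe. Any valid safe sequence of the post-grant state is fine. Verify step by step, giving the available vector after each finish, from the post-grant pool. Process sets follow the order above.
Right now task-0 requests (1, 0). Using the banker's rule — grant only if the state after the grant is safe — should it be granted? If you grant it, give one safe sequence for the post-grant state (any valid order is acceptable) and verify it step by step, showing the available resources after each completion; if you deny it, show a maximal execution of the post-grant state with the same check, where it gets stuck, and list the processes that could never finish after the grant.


DENY — the pretend-granted state is unsafe.
Key observation: after task-5, task-3, task-7 the pool peaks at (6, 3), and each blocked process is short somewhere: task-6 on net; task-0 on gpu.
Pretend the grant happened; the run task-5, task-3, task-7 goes as far as possible. Walking it through:
  pool = (0, 1)
  task-5: need (0, 0) fits (0, 1); releases (3, 0), pool now (3, 1)
  task-3: need (1, 0) fits (3, 1); releases (2, 2), pool now (5, 3)
  task-7: need (2, 1) fits (5, 3); releases (1, 0), pool now (6, 3)
  task-6 still needs (7, 2) but only (6, 3) is free — short on net
  task-0 still needs (6, 5) but only (6, 3) is free — short on gpu
Had the request been granted, task-6 and task-0 could never finish.


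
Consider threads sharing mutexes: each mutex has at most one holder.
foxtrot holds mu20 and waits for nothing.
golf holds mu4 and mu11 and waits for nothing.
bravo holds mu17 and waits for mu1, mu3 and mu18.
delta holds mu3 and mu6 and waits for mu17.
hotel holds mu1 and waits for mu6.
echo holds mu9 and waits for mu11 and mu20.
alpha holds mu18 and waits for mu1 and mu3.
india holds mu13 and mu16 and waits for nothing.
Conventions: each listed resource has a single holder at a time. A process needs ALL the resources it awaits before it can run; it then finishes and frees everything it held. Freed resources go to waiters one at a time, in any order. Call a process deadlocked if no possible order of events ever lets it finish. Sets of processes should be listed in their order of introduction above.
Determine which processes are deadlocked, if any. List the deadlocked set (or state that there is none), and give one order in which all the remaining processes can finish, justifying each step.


Deadlocked: bravo, delta, hotel and alpha.
Key observation: nobody on the ring bravo -> delta -> bravo can start until another member finishes, which never happens; hotel and alpha are caught in further circular waits.
One completion order for the rest: india, golf, foxtrot, echo.
Walking it through:
  india waits on nothing -> runs at once and releases mu13 and mu16
  golf waits on nothing -> runs at once and releases mu4 and mu11
  foxtrot waits on nothing -> runs at once and releases mu20
  echo: everything it awaited (mu11 and mu20) is free; runs, freeing mu9


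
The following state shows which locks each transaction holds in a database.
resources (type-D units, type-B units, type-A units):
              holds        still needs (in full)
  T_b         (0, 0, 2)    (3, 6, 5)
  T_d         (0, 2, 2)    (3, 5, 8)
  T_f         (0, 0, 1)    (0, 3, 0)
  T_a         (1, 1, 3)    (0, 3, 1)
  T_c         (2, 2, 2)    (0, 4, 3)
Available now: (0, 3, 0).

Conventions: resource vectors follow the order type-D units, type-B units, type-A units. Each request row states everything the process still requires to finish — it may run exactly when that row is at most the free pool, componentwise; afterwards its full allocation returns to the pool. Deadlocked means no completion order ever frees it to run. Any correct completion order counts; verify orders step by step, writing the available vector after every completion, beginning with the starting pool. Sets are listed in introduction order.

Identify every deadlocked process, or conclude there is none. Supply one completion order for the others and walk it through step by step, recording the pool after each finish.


Nothing here is deadlocked.
Key observation: T_f fits the free pool immediately, and its release cascades until everyone finishes.
One completion order for the rest: T_f, T_a, T_c, T_b, T_d. Step-by-step check:
  pool = (0, 3, 0)
  run T_f (needs (0, 3, 0), free (0, 3, 0)); after release of (0, 0, 1) the pool is (0, 3, 1)
  run T_a (needs (0, 3, 1), free (0, 3, 1)); after release of (1, 1, 3) the pool is (1, 4, 4)
  run T_c (needs (0, 4, 3), free (1, 4, 4)); after release of (2, 2, 2) the pool is (3, 6, 6)
  run T_b (needs (3, 6, 5), free (3, 6, 6)); after release of (0, 0, 2) the pool is (3, 6, 8)
  run T_d (needs (3, 5, 8), free (3, 6, 8)); after release of (0, 2, 2) the pool is (3, 8, 10)


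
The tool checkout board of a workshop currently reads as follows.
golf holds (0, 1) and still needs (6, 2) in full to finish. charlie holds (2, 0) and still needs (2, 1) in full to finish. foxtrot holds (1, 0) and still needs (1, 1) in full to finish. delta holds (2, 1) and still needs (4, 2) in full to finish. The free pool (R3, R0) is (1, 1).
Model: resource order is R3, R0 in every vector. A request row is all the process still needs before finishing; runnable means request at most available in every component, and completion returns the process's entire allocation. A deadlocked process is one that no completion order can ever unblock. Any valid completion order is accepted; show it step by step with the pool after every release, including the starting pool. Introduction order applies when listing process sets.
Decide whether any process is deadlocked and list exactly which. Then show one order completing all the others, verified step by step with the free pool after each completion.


Deadlocked: golf and delta.
Key observation: even finishing foxtrot, charlie leaves just (4, 1) free — too little R0 for any of the remaining processes.
The rest can finish in the order foxtrot, charlie. Step-by-step check:
  pool = (1, 1)
  foxtrot needs (1, 1) <= (1, 1) -> finishes; pool += (1, 0) = (2, 1)
  charlie needs (2, 1) <= (2, 1) -> finishes; pool += (2, 0) = (4, 1)
None of the blocked processes ever fits:
  golf still needs (6, 2) but only (4, 1) is free — short on R3 and R0
  delta still needs (4, 2) but only (4, 1) is free — short on R0


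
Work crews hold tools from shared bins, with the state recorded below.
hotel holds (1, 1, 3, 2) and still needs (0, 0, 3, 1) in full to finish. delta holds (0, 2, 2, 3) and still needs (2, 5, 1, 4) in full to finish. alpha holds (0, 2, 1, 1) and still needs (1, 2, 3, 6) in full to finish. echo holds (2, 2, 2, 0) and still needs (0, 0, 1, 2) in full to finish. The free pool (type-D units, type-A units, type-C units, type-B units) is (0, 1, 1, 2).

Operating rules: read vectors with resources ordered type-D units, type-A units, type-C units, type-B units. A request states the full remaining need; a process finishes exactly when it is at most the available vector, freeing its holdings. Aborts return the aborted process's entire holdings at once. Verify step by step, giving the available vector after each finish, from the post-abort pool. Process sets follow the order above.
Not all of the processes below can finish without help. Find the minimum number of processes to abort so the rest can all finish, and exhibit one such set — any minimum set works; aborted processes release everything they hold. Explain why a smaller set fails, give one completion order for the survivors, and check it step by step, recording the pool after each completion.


The answer: abort alpha.
Key observation: before aborting alpha, delta was permanently blocked — no order could ever run it; afterwards it completes at step 3.
Why nothing smaller works: aborting no one leaves the state deadlocked as given.
One survivor order: echo, hotel, delta. Check, step by step (post-abort pool first):
  pool = (0, 3, 2, 3)
  echo needs (0, 0, 1, 2) <= (0, 3, 2, 3) -> finishes; pool += (2, 2, 2, 0) = (2, 5, 4, 3)
  hotel needs (0, 0, 3, 1) <= (2, 5, 4, 3) -> finishes; pool += (1, 1, 3, 2) = (3, 6, 7, 5)
  delta needs (2, 5, 1, 4) <= (3, 6, 7, 5) -> finishes; pool += (0, 2, 2, 3) = (3, 8, 9, 8)


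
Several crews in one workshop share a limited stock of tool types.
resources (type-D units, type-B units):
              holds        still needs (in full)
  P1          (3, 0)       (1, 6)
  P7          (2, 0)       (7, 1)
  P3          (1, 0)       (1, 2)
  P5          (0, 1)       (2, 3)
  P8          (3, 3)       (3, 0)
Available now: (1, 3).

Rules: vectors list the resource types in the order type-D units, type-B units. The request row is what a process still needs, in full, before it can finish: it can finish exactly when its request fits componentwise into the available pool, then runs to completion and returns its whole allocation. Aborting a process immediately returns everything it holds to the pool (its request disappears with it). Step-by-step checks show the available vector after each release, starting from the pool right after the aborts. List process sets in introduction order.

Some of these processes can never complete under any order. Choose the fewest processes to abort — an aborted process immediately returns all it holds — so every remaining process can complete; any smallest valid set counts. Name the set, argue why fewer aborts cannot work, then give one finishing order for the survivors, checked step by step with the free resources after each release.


Minimum abort set: P7.
Key observation: the deadlocked P8 becomes finishable only because P7 released (2, 0); it completes at step 3 below.
Why nothing smaller works: aborting no one leaves the state deadlocked as given.
Survivors finish in the order: P3, P5, P8, P1. Verifying each step (pool after the aborts first):
  pool = (3, 3)
  P3: need (1, 2) fits (3, 3); releases (1, 0), pool now (4, 3)
  P5: need (2, 3) fits (4, 3); releases (0, 1), pool now (4, 4)
  P8: need (3, 0) fits (4, 4); releases (3, 3), pool now (7, 7)
  P1: need (1, 6) fits (7, 7); releases (3, 0), pool now (10, 7)


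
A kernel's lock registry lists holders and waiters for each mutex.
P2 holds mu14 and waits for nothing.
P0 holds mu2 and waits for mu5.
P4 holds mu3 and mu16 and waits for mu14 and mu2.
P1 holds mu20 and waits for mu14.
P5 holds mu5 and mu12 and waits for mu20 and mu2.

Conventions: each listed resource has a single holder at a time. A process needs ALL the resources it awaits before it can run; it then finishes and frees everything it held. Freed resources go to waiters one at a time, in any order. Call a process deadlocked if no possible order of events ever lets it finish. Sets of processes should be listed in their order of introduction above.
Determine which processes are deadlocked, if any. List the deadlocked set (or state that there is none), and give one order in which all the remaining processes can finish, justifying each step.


Deadlocked set: P0, P4 and P5.
Key observation: the loop P0 -> P5 -> P0 blocks itself forever; P4 waits into the deadlock from upstream.
One completion order for the rest: P2, P1.
Verifying each step:
  run P2 (it waits on nothing); releases mu14
  run P1 (all its waits — mu14 — are resolved); releases mu20
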